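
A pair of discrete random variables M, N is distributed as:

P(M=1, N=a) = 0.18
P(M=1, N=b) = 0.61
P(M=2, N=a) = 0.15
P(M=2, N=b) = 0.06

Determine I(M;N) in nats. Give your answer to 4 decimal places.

0.0846 nats

Marginals: p(M) = (0.7900, 0.2100), p(N) = (0.3300, 0.6700).
I(M;N) = H(M) + H(N) − H(M,N).
H(M) = 0.5140, H(N) = 0.6342, H(M,N) = 1.0636.
I(M;N) = 0.5140 + 0.6342 − 1.0636 = 0.0846 nats.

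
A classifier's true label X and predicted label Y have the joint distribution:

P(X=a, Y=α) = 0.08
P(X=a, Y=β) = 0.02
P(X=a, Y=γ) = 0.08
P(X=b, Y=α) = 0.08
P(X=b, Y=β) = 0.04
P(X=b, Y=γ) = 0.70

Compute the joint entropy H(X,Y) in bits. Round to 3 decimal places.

H(X,Y) = −Σ p(x,y)·log₂ p(x,y) over all 6 cells.
  cell (a,α): −0.08·log₂0.08 = 0.2915
  cell (a,β): −0.02·log₂0.02 = 0.1129
  cell (a,γ): −0.08·log₂0.08 = 0.2915
  cell (b,α): −0.08·log₂0.08 = 0.2915
  cell (b,β): −0.04·log₂0.04 = 0.1858
  cell (b,γ): −0.70·log₂0.70 = 0.3602
Sum = 1.533 bits.

1.533 bits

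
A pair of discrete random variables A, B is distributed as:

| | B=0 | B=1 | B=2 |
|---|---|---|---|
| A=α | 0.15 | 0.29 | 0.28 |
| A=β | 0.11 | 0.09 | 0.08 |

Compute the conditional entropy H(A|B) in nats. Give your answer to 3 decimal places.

0.576 nats

Marginals: p(A) = (0.7200, 0.2800), p(B) = (0.2600, 0.3800, 0.3600).
H(A|B) = Σ p(B) · H(A|B=·).
  B=0: p=0.2600, H(A|B=0) = 0.6813
  B=1: p=0.3800, H(A|B=1) = 0.5474
  B=2: p=0.3600, H(A|B=2) = 0.5297
Weighted sum = 0.576 nats.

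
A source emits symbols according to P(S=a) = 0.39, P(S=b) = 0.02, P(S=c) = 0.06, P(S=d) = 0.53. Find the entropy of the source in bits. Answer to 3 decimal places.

1.372 bits

H(S) = −Σ p·log₂ p.
  −(0.39)·log₂(0.39) = 0.5298
  −(0.02)·log₂(0.02) = 0.1129
  −(0.06)·log₂(0.06) = 0.2435
  −(0.53)·log₂(0.53) = 0.4854
Sum: 0.5298 + 0.1129 + 0.2435 + 0.4854 = 1.372 bits.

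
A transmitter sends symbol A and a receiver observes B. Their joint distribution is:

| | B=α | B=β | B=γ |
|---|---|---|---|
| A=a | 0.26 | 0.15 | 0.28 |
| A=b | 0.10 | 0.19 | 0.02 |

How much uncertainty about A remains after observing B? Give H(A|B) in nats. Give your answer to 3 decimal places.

Chain rule: H(A|B) = H(A,B) − H(B).
Marginals: p(A) = (0.6900, 0.3100), p(B) = (0.3600, 0.3400, 0.3000).
H(A,B) = 1.6153 nats; H(B) = 1.0958 nats.
H(A|B) = 1.6153 − 1.0958 = 0.519 nats.

0.519 nats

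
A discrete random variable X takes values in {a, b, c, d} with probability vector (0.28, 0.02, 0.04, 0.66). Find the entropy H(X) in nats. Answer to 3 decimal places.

H(X) = −Σ p·ln p.
  −(0.28)·ln(0.28) = 0.3564
  −(0.02)·ln(0.02) = 0.0782
  −(0.04)·ln(0.04) = 0.1288
  −(0.66)·ln(0.66) = 0.2742
Sum: 0.3564 + 0.0782 + 0.1288 + 0.2742 = 0.838 nats.

0.838 nats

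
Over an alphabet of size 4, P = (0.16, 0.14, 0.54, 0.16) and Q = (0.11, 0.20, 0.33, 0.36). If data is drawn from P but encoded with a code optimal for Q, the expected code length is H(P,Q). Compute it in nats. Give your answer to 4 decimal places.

H(P,Q) = −Σ p·ln q.
  −0.16·ln(0.11) = 0.35316
  −0.14·ln(0.20) = 0.22532
  −0.54·ln(0.33) = 0.59868
  −0.16·ln(0.36) = 0.16346
H(P,Q) = 1.3406 nats.

1.3406 nats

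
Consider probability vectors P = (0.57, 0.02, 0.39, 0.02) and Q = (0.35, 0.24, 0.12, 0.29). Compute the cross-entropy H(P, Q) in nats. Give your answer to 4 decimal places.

1.4786 nats

H(P,Q) = −Σ p·ln q.
  −0.57·ln(0.35) = 0.59840
  −0.02·ln(0.24) = 0.02854
  −0.39·ln(0.12) = 0.82690
  −0.02·ln(0.29) = 0.02476
H(P,Q) = 1.4786 nats.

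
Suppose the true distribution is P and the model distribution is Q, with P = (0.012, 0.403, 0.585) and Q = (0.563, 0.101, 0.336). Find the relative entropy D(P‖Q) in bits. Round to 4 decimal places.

1.2059 bits

D(P‖Q) = Σ p·log₂(p/q).
  0.012·log₂(0.012/0.563) = -0.06662
  0.403·log₂(0.403/0.101) = 0.80456
  0.585·log₂(0.585/0.336) = 0.46799
D(P‖Q) = 1.2059 bits.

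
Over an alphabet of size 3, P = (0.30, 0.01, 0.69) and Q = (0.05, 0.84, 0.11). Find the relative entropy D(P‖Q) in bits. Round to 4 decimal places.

D(P‖Q) = Σ p·log₂(p/q).
  0.30·log₂(0.30/0.05) = 0.77549
  0.01·log₂(0.01/0.84) = -0.06392
  0.69·log₂(0.69/0.11) = 1.82787
D(P‖Q) = 2.5394 bits.

2.5394 bits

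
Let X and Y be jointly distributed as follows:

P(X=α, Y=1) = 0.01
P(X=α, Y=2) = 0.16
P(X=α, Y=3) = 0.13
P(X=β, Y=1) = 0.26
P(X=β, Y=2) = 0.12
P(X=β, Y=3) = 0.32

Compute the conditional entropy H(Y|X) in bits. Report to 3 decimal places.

1.389 bits

Chain rule: H(Y|X) = H(X,Y) − H(X).
Marginals: p(X) = (0.3000, 0.7000), p(Y) = (0.2700, 0.2800, 0.4500).
H(X,Y) = 2.2705 bits; H(X) = 0.8813 bits.
H(Y|X) = 2.2705 − 0.8813 = 1.389 bits.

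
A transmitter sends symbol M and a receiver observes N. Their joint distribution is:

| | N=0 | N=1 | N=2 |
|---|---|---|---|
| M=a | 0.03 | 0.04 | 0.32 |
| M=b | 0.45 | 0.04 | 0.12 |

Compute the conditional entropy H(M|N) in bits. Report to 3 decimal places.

Marginals: p(M) = (0.3900, 0.6100), p(N) = (0.4800, 0.0800, 0.4400).
H(M|N) = Σ p(N) · H(M|N=·).
  N=0: p=0.4800, H(M|N=0) = 0.3373
  N=1: p=0.0800, H(M|N=1) = 1.0000
  N=2: p=0.4400, H(M|N=2) = 0.8454
Weighted sum = 0.614 bits.

0.614 bits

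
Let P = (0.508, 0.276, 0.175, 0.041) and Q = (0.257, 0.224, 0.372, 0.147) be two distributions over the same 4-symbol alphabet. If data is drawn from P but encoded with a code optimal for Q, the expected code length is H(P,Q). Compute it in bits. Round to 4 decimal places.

H(P,Q) = −Σ p·log₂ q.
  −0.508·log₂(0.257) = 0.99576
  −0.276·log₂(0.224) = 0.59573
  −0.175·log₂(0.372) = 0.24966
  −0.041·log₂(0.147) = 0.11341
H(P,Q) = 1.9546 bits.

1.9546 bits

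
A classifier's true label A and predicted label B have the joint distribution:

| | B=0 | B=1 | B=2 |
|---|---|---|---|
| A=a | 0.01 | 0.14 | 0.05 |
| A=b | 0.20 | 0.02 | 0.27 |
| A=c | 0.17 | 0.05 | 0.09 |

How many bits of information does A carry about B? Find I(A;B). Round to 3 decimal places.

0.293 bits

Marginals: p(A) = (0.2000, 0.4900, 0.3100), p(B) = (0.3800, 0.2100, 0.4100).
I(A;B) = H(A) + H(B) − H(A,B).
H(A) = 1.4925, H(B) = 1.5307, H(A,B) = 2.7303.
I(A;B) = 1.4925 + 1.5307 − 2.7303 = 0.293 bits.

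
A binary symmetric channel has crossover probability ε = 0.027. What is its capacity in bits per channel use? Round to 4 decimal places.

Binary symmetric channel: C = 1 − h₂(ε) where h₂ is the binary entropy function.
h₂(0.027) = −0.027·log₂0.027 − 0.973·log₂0.973 = 0.1791.
C = 1 − 0.1791 = 0.8209 bits per channel use.

0.8209 bits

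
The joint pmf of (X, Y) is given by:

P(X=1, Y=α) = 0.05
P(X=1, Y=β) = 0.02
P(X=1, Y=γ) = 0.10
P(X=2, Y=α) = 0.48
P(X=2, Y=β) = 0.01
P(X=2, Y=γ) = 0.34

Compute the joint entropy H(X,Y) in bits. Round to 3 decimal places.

H(X,Y) = −Σ p(x,y)·log₂ p(x,y) over all 6 cells.
  cell (1,α): −0.05·log₂0.05 = 0.2161
  cell (1,β): −0.02·log₂0.02 = 0.1129
  cell (1,γ): −0.10·log₂0.10 = 0.3322
  cell (2,α): −0.48·log₂0.48 = 0.5083
  cell (2,β): −0.01·log₂0.01 = 0.0664
  cell (2,γ): −0.34·log₂0.34 = 0.5292
Sum = 1.765 bits.

1.765 bits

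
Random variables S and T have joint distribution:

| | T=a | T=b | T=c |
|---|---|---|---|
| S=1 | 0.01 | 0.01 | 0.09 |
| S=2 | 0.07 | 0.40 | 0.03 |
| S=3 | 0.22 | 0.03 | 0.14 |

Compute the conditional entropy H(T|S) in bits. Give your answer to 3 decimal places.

Chain rule: H(T|S) = H(S,T) − H(S).
Marginals: p(S) = (0.1100, 0.5000, 0.3900), p(T) = (0.3000, 0.4400, 0.2600).
H(S,T) = 2.4241 bits; H(S) = 1.3801 bits.
H(T|S) = 2.4241 − 1.3801 = 1.044 bits.

1.044 bits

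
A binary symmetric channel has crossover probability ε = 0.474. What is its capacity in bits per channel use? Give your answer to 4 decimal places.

Binary symmetric channel: C = 1 − h₂(ε) where h₂ is the binary entropy function.
h₂(0.474) = −0.474·log₂0.474 − 0.526·log₂0.526 = 0.9980.
C = 1 − 0.9980 = 0.0020 bits per channel use.

0.0020 bits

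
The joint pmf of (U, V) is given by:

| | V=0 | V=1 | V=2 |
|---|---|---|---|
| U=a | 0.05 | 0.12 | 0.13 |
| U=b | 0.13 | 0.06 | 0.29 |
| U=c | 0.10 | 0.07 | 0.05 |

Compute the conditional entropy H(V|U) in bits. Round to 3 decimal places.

1.417 bits

Marginals: p(U) = (0.3000, 0.4800, 0.2200), p(V) = (0.2800, 0.2500, 0.4700).
H(V|U) = Σ p(U) · H(V|U=·).
  U=a: p=0.3000, H(V|U=a) = 1.4824
  U=b: p=0.4800, H(V|U=b) = 1.3246
  U=c: p=0.2200, H(V|U=c) = 1.5285
Weighted sum = 1.417 bits.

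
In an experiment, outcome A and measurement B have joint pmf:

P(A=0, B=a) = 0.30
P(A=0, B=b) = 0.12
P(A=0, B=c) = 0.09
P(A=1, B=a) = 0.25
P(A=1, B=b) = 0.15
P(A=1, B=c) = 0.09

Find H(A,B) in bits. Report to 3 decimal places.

2.424 bits

H(A,B) = −Σ p(x,y)·log₂ p(x,y) over all 6 cells.
  cell (0,a): −0.30·log₂0.30 = 0.5211
  cell (0,b): −0.12·log₂0.12 = 0.3671
  cell (0,c): −0.09·log₂0.09 = 0.3127
  cell (1,a): −0.25·log₂0.25 = 0.5000
  cell (1,b): −0.15·log₂0.15 = 0.4105
  cell (1,c): −0.09·log₂0.09 = 0.3127
Sum = 2.424 bits.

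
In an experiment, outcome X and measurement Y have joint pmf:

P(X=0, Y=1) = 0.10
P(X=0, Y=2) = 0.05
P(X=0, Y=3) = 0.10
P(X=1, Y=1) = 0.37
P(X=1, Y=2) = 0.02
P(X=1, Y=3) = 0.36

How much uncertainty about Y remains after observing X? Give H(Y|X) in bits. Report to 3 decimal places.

Marginals: p(X) = (0.2500, 0.7500), p(Y) = (0.4700, 0.0700, 0.4600).
H(Y|X) = Σ p(X) · H(Y|X=·).
  X=0: p=0.2500, H(Y|X=0) = 1.5219
  X=1: p=0.7500, H(Y|X=1) = 1.1506
Weighted sum = 1.243 bits.

1.243 bits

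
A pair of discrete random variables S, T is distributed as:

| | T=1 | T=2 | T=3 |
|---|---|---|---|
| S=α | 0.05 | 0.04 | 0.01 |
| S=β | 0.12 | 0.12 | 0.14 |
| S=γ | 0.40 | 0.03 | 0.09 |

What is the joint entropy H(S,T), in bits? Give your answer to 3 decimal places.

H(S,T) = −Σ p(x,y)·log₂ p(x,y) over all 9 cells.
  cell (α,1): −0.05·log₂0.05 = 0.2161
  cell (α,2): −0.04·log₂0.04 = 0.1858
  cell (α,3): −0.01·log₂0.01 = 0.0664
  cell (β,1): −0.12·log₂0.12 = 0.3671
  cell (β,2): −0.12·log₂0.12 = 0.3671
  cell (β,3): −0.14·log₂0.14 = 0.3971
  cell (γ,1): −0.40·log₂0.40 = 0.5288
  cell (γ,2): −0.03·log₂0.03 = 0.1518
  cell (γ,3): −0.09·log₂0.09 = 0.3127
Sum = 2.593 bits.

2.593 bits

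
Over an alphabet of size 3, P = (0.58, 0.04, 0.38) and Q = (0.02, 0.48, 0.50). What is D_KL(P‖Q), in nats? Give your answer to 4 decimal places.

D(P‖Q) = Σ p·ln(p/q).
  0.58·ln(0.58/0.02) = 1.95303
  0.04·ln(0.04/0.48) = -0.09940
  0.38·ln(0.38/0.50) = -0.10429
D(P‖Q) = 1.7493 nats.

1.7493 nats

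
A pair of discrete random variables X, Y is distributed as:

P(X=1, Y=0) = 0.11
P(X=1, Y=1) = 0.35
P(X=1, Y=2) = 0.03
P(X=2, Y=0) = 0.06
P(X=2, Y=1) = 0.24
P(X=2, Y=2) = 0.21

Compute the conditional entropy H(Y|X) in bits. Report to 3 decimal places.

Chain rule: H(Y|X) = H(X,Y) − H(X).
Marginals: p(X) = (0.4900, 0.5100), p(Y) = (0.1700, 0.5900, 0.2400).
H(X,Y) = 2.2426 bits; H(X) = 0.9997 bits.
H(Y|X) = 2.2426 − 0.9997 = 1.243 bits.

1.243 bits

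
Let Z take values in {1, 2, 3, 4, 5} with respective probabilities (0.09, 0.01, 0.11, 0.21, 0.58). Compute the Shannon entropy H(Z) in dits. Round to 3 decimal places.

0.499 dits

H(Z) = −Σ p·log₁₀ p.
  −(0.09)·log₁₀(0.09) = 0.0941
  −(0.01)·log₁₀(0.01) = 0.0200
  −(0.11)·log₁₀(0.11) = 0.1054
  −(0.21)·log₁₀(0.21) = 0.1423
  −(0.58)·log₁₀(0.58) = 0.1372
Sum: 0.0941 + 0.0200 + 0.1054 + 0.1423 + 0.1372 = 0.499 dits.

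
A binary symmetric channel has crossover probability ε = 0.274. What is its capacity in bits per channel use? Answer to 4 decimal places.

Binary symmetric channel: C = 1 − h₂(ε) where h₂ is the binary entropy function.
h₂(0.274) = −0.274·log₂0.274 − 0.726·log₂0.726 = 0.8471.
C = 1 − 0.8471 = 0.1529 bits per channel use.

0.1529 bits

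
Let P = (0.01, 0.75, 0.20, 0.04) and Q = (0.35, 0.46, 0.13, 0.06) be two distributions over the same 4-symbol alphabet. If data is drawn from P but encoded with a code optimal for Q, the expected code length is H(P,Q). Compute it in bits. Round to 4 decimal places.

1.6064 bits

H(P,Q) = −Σ p·log₂ q.
  −0.01·log₂(0.35) = 0.01515
  −0.75·log₂(0.46) = 0.84022
  −0.20·log₂(0.13) = 0.58868
  −0.04·log₂(0.06) = 0.16236
H(P,Q) = 1.6064 bits.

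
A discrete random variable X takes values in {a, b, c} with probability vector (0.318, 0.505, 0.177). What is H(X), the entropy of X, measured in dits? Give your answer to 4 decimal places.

H(X) = −Σ p·log₁₀ p.
  −(0.318)·log₁₀(0.318) = 0.15823
  −(0.505)·log₁₀(0.505) = 0.14984
  −(0.177)·log₁₀(0.177) = 0.13311
Sum: 0.15823 + 0.14984 + 0.13311 = 0.4412 dits.

0.4412 dits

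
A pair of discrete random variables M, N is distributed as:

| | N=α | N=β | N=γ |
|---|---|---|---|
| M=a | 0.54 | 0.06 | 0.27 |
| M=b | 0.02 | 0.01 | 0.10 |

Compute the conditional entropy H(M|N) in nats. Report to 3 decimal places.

Marginals: p(M) = (0.8700, 0.1300), p(N) = (0.5600, 0.0700, 0.3700).
H(M|N) = Σ p(N) · H(M|N=·).
  N=α: p=0.5600, H(M|N=α) = 0.1541
  N=β: p=0.0700, H(M|N=β) = 0.4101
  N=γ: p=0.3700, H(M|N=γ) = 0.5835
Weighted sum = 0.331 nats.

0.331 nats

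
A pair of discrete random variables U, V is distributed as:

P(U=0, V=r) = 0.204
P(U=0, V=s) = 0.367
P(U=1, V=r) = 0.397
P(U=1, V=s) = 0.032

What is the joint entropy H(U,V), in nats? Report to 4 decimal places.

1.1691 nats

H(U,V) = −Σ p(x,y)·ln p(x,y) over all 4 cells.
  cell (0,r): −0.204·ln0.204 = 0.32429
  cell (0,s): −0.367·ln0.367 = 0.36788
  cell (1,r): −0.397·ln0.397 = 0.36676
  cell (1,s): −0.032·ln0.032 = 0.11014
Sum = 1.1691 nats.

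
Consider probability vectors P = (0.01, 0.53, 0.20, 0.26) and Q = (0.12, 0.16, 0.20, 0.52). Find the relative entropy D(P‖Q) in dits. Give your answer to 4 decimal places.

0.1866 dits

D(P‖Q) = Σ p·log₁₀(p/q).
  0.01·log₁₀(0.01/0.12) = -0.01079
  0.53·log₁₀(0.53/0.16) = 0.27568
  0.20·log₁₀(0.20/0.20) = 0.00000
  0.26·log₁₀(0.26/0.52) = -0.07827
D(P‖Q) = 0.1866 dits.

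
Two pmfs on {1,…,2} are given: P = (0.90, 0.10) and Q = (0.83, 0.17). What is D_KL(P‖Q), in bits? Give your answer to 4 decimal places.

0.0286 bits

D(P‖Q) = Σ p·log₂(p/q).
  0.90·log₂(0.90/0.83) = 0.10513
  0.10·log₂(0.10/0.17) = -0.07655
D(P‖Q) = 0.0286 bits.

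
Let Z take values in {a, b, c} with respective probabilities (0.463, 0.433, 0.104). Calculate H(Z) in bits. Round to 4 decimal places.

H(Z) = −Σ p·log₂ p.
  −(0.463)·log₂(0.463) = 0.51435
  −(0.433)·log₂(0.433) = 0.52287
  −(0.104)·log₂(0.104) = 0.33960
Sum: 0.51435 + 0.52287 + 0.33960 = 1.3768 bits.

1.3768 bits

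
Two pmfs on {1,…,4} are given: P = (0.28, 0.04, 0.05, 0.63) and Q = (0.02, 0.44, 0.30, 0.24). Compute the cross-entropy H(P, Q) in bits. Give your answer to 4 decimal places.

3.0116 bits

H(P,Q) = −Σ p·log₂ q.
  −0.28·log₂(0.02) = 1.58028
  −0.04·log₂(0.44) = 0.04738
  −0.05·log₂(0.30) = 0.08685
  −0.63·log₂(0.24) = 1.29710
H(P,Q) = 3.0116 bits.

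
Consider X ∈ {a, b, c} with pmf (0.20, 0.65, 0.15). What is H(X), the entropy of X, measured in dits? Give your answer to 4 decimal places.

0.3850 dits

H(X) = −Σ p·log₁₀ p.
  −(0.20)·log₁₀(0.20) = 0.13979
  −(0.65)·log₁₀(0.65) = 0.12161
  −(0.15)·log₁₀(0.15) = 0.12359
Sum: 0.13979 + 0.12161 + 0.12359 = 0.3850 dits.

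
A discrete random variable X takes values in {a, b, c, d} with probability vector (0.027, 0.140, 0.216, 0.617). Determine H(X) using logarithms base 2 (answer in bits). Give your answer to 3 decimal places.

1.445 bits

H(X) = −Σ p·log₂ p.
  −(0.027)·log₂(0.027) = 0.1407
  −(0.140)·log₂(0.140) = 0.3971
  −(0.216)·log₂(0.216) = 0.4776
  −(0.617)·log₂(0.617) = 0.4298
Sum: 0.1407 + 0.3971 + 0.4776 + 0.4298 = 1.445 bits.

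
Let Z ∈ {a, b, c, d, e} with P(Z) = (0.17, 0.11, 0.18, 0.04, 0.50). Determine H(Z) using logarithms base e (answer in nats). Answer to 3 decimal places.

1.328 nats

H(Z) = −Σ p·ln p.
  −(0.17)·ln(0.17) = 0.3012
  −(0.11)·ln(0.11) = 0.2428
  −(0.18)·ln(0.18) = 0.3087
  −(0.04)·ln(0.04) = 0.1288
  −(0.50)·ln(0.50) = 0.3466
Sum: 0.3012 + 0.2428 + 0.3087 + 0.1288 + 0.3466 = 1.328 nats.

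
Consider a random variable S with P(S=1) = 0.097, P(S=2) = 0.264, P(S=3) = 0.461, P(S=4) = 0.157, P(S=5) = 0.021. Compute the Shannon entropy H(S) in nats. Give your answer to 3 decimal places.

H(S) = −Σ p·ln p.
  −(0.097)·ln(0.097) = 0.2263
  −(0.264)·ln(0.264) = 0.3516
  −(0.461)·ln(0.461) = 0.3570
  −(0.157)·ln(0.157) = 0.2907
  −(0.021)·ln(0.021) = 0.0811
Sum: 0.2263 + 0.3516 + 0.3570 + 0.2907 + 0.0811 = 1.307 nats.

1.307 nats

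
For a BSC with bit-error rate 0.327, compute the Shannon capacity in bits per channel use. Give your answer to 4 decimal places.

0.0882 bits

Binary symmetric channel: C = 1 − h₂(ε) where h₂ is the binary entropy function.
h₂(0.327) = −0.327·log₂0.327 − 0.673·log₂0.673 = 0.9118.
C = 1 − 0.9118 = 0.0882 bits per channel use.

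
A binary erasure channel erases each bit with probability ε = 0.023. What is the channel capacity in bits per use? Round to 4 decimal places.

Binary erasure channel: capacity C = 1 − ε.
C = 1 − 0.023 = 0.9770 bits per channel use.

0.9770 bits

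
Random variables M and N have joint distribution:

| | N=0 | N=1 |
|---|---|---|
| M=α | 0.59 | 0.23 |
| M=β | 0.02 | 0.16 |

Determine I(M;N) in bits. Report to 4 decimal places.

0.1722 bits

Marginals: p(M) = (0.8200, 0.1800), p(N) = (0.6100, 0.3900).
I(M;N) = H(M) + H(N) − H(M,N).
H(M) = 0.6801, H(N) = 0.9648, H(M,N) = 1.4727.
I(M;N) = 0.6801 + 0.9648 − 1.4727 = 0.1722 bits.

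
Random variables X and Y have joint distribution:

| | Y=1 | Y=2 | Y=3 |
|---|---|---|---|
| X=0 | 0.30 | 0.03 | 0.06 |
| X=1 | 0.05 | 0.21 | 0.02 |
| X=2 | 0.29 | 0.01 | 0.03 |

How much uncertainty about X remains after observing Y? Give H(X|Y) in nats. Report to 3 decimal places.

0.826 nats

Chain rule: H(X|Y) = H(X,Y) − H(Y).
Marginals: p(X) = (0.3900, 0.2800, 0.3300), p(Y) = (0.6400, 0.2500, 0.1100).
H(X,Y) = 1.7012 nats; H(Y) = 0.8750 nats.
H(X|Y) = 1.7012 − 0.8750 = 0.826 nats.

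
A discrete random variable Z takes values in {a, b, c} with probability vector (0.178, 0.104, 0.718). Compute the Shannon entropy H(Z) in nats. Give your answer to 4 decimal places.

H(Z) = −Σ p·ln p.
  −(0.178)·ln(0.178) = 0.30722
  −(0.104)·ln(0.104) = 0.23539
  −(0.718)·ln(0.718) = 0.23786
Sum: 0.30722 + 0.23539 + 0.23786 = 0.7805 nats.

0.7805 nats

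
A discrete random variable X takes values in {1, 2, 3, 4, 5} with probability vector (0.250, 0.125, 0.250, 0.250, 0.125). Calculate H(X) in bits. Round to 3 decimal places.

H(X) = −Σ p·log₂ p.
  −(0.250)·log₂(0.250) = 0.5000
  −(0.125)·log₂(0.125) = 0.3750
  −(0.250)·log₂(0.250) = 0.5000
  −(0.250)·log₂(0.250) = 0.5000
  −(0.125)·log₂(0.125) = 0.3750
Sum: 0.5000 + 0.3750 + 0.5000 + 0.5000 + 0.3750 = 2.250 bits.

2.250 bits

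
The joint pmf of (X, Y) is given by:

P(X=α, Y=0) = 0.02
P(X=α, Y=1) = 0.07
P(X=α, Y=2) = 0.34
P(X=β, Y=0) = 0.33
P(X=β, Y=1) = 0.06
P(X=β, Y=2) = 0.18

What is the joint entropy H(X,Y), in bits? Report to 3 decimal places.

H(X,Y) = −Σ p(x,y)·log₂ p(x,y) over all 6 cells.
  cell (α,0): −0.02·log₂0.02 = 0.1129
  cell (α,1): −0.07·log₂0.07 = 0.2686
  cell (α,2): −0.34·log₂0.34 = 0.5292
  cell (β,0): −0.33·log₂0.33 = 0.5278
  cell (β,1): −0.06·log₂0.06 = 0.2435
  cell (β,2): −0.18·log₂0.18 = 0.4453
Sum = 2.127 bits.

2.127 bits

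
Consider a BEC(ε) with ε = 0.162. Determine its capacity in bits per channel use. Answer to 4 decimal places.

0.8380 bits

Binary erasure channel: capacity C = 1 − ε.
C = 1 − 0.162 = 0.8380 bits per channel use.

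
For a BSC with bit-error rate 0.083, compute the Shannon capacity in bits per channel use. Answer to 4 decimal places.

Binary symmetric channel: C = 1 − h₂(ε) where h₂ is the binary entropy function.
h₂(0.083) = −0.083·log₂0.083 − 0.917·log₂0.917 = 0.4127.
C = 1 − 0.4127 = 0.5873 bits per channel use.

0.5873 bits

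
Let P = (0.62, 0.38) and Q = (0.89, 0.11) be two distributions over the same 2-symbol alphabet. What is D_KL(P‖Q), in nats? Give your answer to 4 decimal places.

0.2470 nats

D(P‖Q) = Σ p·ln(p/q).
  0.62·ln(0.62/0.89) = -0.22413
  0.38·ln(0.38/0.11) = 0.47108
D(P‖Q) = 0.2470 nats.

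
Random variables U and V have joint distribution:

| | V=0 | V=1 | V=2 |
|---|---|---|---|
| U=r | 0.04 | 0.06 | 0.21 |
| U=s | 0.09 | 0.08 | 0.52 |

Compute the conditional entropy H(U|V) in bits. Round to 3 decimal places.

Chain rule: H(U|V) = H(U,V) − H(V).
Marginals: p(U) = (0.3100, 0.6900), p(V) = (0.1300, 0.1400, 0.7300).
H(U,V) = 1.9968 bits; H(V) = 1.1112 bits.
H(U|V) = 1.9968 − 1.1112 = 0.886 bits.

0.886 bits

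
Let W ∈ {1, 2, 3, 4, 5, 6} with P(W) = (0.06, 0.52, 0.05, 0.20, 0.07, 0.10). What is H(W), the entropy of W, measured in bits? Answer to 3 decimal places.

2.015 bits

H(W) = −Σ p·log₂ p.
  −(0.06)·log₂(0.06) = 0.2435
  −(0.52)·log₂(0.52) = 0.4906
  −(0.05)·log₂(0.05) = 0.2161
  −(0.20)·log₂(0.20) = 0.4644
  −(0.07)·log₂(0.07) = 0.2686
  −(0.10)·log₂(0.10) = 0.3322
Sum: 0.2435 + 0.4906 + 0.2161 + 0.4644 + 0.2686 + 0.3322 = 2.015 bits.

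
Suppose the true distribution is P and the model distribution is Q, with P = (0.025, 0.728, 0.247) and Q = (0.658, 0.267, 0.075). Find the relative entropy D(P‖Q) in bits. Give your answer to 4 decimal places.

D(P‖Q) = Σ p·log₂(p/q).
  0.025·log₂(0.025/0.658) = -0.11795
  0.728·log₂(0.728/0.267) = 1.05349
  0.247·log₂(0.247/0.075) = 0.42473
D(P‖Q) = 1.3603 bits.

1.3603 bits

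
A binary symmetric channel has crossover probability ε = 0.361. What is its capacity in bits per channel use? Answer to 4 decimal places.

0.0565 bits

Binary symmetric channel: C = 1 − h₂(ε) where h₂ is the binary entropy function.
h₂(0.361) = −0.361·log₂0.361 − 0.639·log₂0.639 = 0.9435.
C = 1 − 0.9435 = 0.0565 bits per channel use.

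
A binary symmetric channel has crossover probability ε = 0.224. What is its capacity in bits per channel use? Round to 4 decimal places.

0.2326 bits

Binary symmetric channel: C = 1 − h₂(ε) where h₂ is the binary entropy function.
h₂(0.224) = −0.224·log₂0.224 − 0.776·log₂0.776 = 0.7674.
C = 1 − 0.7674 = 0.2326 bits per channel use.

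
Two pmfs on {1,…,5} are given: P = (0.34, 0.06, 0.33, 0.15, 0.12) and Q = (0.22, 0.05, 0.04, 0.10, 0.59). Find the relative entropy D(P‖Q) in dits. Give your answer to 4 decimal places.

D(P‖Q) = Σ p·log₁₀(p/q).
  0.34·log₁₀(0.34/0.22) = 0.06428
  0.06·log₁₀(0.06/0.05) = 0.00475
  0.33·log₁₀(0.33/0.04) = 0.30243
  0.15·log₁₀(0.15/0.10) = 0.02641
  0.12·log₁₀(0.12/0.59) = -0.08300
D(P‖Q) = 0.3149 dits.

0.3149 dits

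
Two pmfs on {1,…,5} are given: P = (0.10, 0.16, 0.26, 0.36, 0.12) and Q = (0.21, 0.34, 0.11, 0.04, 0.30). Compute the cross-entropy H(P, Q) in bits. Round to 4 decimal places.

H(P,Q) = −Σ p·log₂ q.
  −0.10·log₂(0.21) = 0.22515
  −0.16·log₂(0.34) = 0.24902
  −0.26·log₂(0.11) = 0.82795
  −0.36·log₂(0.04) = 1.67179
  −0.12·log₂(0.30) = 0.20844
H(P,Q) = 3.1824 bits.

3.1824 bits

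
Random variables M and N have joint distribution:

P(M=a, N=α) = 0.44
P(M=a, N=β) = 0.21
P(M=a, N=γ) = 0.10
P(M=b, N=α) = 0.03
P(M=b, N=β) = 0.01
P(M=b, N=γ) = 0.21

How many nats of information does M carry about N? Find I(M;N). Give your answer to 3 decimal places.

0.215 nats

Marginals: p(M) = (0.7500, 0.2500), p(N) = (0.4700, 0.2200, 0.3100).
I(M;N) = Σ p(x,y)·ln[p(x,y)/(p(x)p(y))].
  (a,α): 0.44·ln(1.2482) = 0.0976
  (a,β): 0.21·ln(1.2727) = 0.0506
  (a,γ): 0.10·ln(0.4301) = -0.0844
  (b,α): 0.03·ln(0.2553) = -0.0410
  (b,β): 0.01·ln(0.1818) = -0.0170
  (b,γ): 0.21·ln(2.7097) = 0.2093
Sum = 0.215 nats.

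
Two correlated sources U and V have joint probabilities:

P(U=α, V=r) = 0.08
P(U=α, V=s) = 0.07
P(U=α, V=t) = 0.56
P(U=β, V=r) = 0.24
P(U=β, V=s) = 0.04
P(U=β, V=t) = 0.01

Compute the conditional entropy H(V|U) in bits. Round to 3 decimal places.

0.906 bits

Marginals: p(U) = (0.7100, 0.2900), p(V) = (0.3200, 0.1100, 0.5700).
H(V|U) = Σ p(U) · H(V|U=·).
  U=α: p=0.7100, H(V|U=α) = 0.9545
  U=β: p=0.2900, H(V|U=β) = 0.7877
Weighted sum = 0.906 bits.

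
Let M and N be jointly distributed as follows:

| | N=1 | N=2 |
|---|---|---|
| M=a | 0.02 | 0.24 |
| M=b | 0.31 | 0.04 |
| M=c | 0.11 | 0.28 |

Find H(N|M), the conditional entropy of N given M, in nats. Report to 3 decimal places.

Chain rule: H(N|M) = H(M,N) − H(M).
Marginals: p(M) = (0.2600, 0.3500, 0.3900), p(N) = (0.4400, 0.5600).
H(M,N) = 1.5118 nats; H(M) = 1.0849 nats.
H(N|M) = 1.5118 − 1.0849 = 0.427 nats.

0.427 nats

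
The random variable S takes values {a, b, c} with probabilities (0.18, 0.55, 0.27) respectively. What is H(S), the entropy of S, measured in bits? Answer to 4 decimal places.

H(S) = −Σ p·log₂ p.
  −(0.18)·log₂(0.18) = 0.44531
  −(0.55)·log₂(0.55) = 0.47437
  −(0.27)·log₂(0.27) = 0.51002
Sum: 0.44531 + 0.47437 + 0.51002 = 1.4297 bits.

1.4297 bits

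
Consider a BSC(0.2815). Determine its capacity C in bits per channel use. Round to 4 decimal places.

0.1425 bits

Binary symmetric channel: C = 1 − h₂(ε) where h₂ is the binary entropy function.
h₂(0.2815) = −0.2815·log₂0.2815 − 0.7185·log₂0.7185 = 0.8575.
C = 1 − 0.8575 = 0.1425 bits per channel use.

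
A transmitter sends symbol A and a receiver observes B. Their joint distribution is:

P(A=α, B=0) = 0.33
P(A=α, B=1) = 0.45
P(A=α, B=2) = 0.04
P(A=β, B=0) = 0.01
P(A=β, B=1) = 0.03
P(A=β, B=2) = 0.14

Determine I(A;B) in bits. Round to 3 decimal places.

Marginals: p(A) = (0.8200, 0.1800), p(B) = (0.3400, 0.4800, 0.1800).
I(A;B) = Σ p(x,y)·log₂[p(x,y)/(p(x)p(y))].
  (α,0): 0.33·log₂(1.1836) = 0.0803
  (α,1): 0.45·log₂(1.1433) = 0.0869
  (α,2): 0.04·log₂(0.2710) = -0.0753
  (β,0): 0.01·log₂(0.1634) = -0.0261
  (β,1): 0.03·log₂(0.3472) = -0.0458
  (β,2): 0.14·log₂(4.3210) = 0.2956
Sum = 0.316 bits.

0.316 bits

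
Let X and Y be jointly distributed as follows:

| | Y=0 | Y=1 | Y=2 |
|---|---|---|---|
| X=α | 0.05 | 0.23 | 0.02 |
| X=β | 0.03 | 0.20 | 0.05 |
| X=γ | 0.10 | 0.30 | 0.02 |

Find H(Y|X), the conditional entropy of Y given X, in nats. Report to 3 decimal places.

Chain rule: H(Y|X) = H(X,Y) − H(X).
Marginals: p(X) = (0.3000, 0.2800, 0.4200), p(Y) = (0.1800, 0.7300, 0.0900).
H(X,Y) = 1.8126 nats; H(X) = 1.0820 nats.
H(Y|X) = 1.8126 − 1.0820 = 0.731 nats.

0.731 nats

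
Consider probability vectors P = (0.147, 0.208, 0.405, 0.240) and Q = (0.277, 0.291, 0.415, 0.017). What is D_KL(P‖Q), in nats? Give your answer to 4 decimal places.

D(P‖Q) = Σ p·ln(p/q).
  0.147·ln(0.147/0.277) = -0.09314
  0.208·ln(0.208/0.291) = -0.06984
  0.405·ln(0.405/0.415) = -0.00988
  0.240·ln(0.240/0.017) = 0.63538
D(P‖Q) = 0.4625 nats.

0.4625 nats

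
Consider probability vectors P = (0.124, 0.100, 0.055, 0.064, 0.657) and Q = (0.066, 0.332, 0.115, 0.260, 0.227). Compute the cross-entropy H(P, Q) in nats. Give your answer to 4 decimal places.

H(P,Q) = −Σ p·ln q.
  −0.124·ln(0.066) = 0.33704
  −0.100·ln(0.332) = 0.11026
  −0.055·ln(0.115) = 0.11896
  −0.064·ln(0.260) = 0.08621
  −0.657·ln(0.227) = 0.97420
H(P,Q) = 1.6267 nats.

1.6267 nats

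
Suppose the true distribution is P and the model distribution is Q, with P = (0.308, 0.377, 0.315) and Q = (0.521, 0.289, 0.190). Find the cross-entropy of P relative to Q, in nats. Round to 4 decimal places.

1.1919 nats

H(P,Q) = −Σ p·ln q.
  −0.308·ln(0.521) = 0.20082
  −0.377·ln(0.289) = 0.46798
  −0.315·ln(0.190) = 0.52313
H(P,Q) = 1.1919 nats.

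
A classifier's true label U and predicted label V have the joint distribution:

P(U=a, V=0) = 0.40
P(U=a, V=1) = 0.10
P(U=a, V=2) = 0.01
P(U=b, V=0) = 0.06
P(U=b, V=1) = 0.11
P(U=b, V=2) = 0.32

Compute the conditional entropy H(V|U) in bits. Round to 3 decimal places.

Chain rule: H(V|U) = H(U,V) − H(U).
Marginals: p(U) = (0.5100, 0.4900), p(V) = (0.4600, 0.2100, 0.3300).
H(U,V) = 2.0473 bits; H(U) = 0.9997 bits.
H(V|U) = 2.0473 − 0.9997 = 1.048 bits.

1.048 bits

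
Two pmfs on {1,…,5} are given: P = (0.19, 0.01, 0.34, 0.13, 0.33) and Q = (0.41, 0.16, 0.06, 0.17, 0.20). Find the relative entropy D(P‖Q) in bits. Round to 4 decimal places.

D(P‖Q) = Σ p·log₂(p/q).
  0.19·log₂(0.19/0.41) = -0.21083
  0.01·log₂(0.01/0.16) = -0.04000
  0.34·log₂(0.34/0.06) = 0.85085
  0.13·log₂(0.13/0.17) = -0.05031
  0.33·log₂(0.33/0.20) = 0.23841
D(P‖Q) = 0.7881 bits.

0.7881 bits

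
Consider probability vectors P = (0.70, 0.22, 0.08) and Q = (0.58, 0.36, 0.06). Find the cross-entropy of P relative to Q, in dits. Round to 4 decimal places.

H(P,Q) = −Σ p·log₁₀ q.
  −0.70·log₁₀(0.58) = 0.16560
  −0.22·log₁₀(0.36) = 0.09761
  −0.08·log₁₀(0.06) = 0.09775
H(P,Q) = 0.3610 dits.

0.3610 dits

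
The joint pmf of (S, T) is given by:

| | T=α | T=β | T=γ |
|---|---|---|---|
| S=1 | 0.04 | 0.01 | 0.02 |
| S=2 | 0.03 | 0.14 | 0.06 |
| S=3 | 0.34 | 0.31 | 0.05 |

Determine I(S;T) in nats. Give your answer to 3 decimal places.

Marginals: p(S) = (0.0700, 0.2300, 0.7000), p(T) = (0.4100, 0.4600, 0.1300).
I(S;T) = Σ p(x,y)·ln[p(x,y)/(p(x)p(y))].
  (1,α): 0.04·ln(1.3937) = 0.0133
  (1,β): 0.01·ln(0.3106) = -0.0117
  (1,γ): 0.02·ln(2.1978) = 0.0157
  (2,α): 0.03·ln(0.3181) = -0.0344
  (2,β): 0.14·ln(1.3233) = 0.0392
  (2,γ): 0.06·ln(2.0067) = 0.0418
  (3,α): 0.34·ln(1.1847) = 0.0576
  (3,β): 0.31·ln(0.9627) = -0.0118
  (3,γ): 0.05·ln(0.5495) = -0.0299
Sum = 0.080 nats.

0.080 nats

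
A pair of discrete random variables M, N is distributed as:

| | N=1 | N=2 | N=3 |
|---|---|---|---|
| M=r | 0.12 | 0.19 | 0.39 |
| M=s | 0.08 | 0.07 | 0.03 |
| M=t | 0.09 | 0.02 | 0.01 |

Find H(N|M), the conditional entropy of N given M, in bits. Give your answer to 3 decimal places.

Marginals: p(M) = (0.7000, 0.1800, 0.1200), p(N) = (0.2900, 0.2800, 0.4300).
H(N|M) = Σ p(M) · H(N|M=·).
  M=r: p=0.7000, H(N|M=r) = 1.4170
  M=s: p=0.1800, H(N|M=s) = 1.4807
  M=t: p=0.1200, H(N|M=t) = 1.0409
Weighted sum = 1.383 bits.

1.383 bits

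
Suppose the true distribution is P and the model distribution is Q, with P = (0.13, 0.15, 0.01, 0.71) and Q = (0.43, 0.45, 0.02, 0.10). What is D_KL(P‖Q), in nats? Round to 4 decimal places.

D(P‖Q) = Σ p·ln(p/q).
  0.13·ln(0.13/0.43) = -0.15551
  0.15·ln(0.15/0.45) = -0.16479
  0.01·ln(0.01/0.02) = -0.00693
  0.71·ln(0.71/0.10) = 1.39167
D(P‖Q) = 1.0644 nats.

1.0644 nats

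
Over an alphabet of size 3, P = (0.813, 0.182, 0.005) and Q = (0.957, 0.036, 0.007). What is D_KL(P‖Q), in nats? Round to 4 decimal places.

0.1607 nats

D(P‖Q) = Σ p·ln(p/q).
  0.813·ln(0.813/0.957) = -0.13258
  0.182·ln(0.182/0.036) = 0.29493
  0.005·ln(0.005/0.007) = -0.00168
D(P‖Q) = 0.1607 nats.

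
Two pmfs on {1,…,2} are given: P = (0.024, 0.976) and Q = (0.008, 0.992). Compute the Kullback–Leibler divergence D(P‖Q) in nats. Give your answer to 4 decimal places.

D(P‖Q) = Σ p·ln(p/q).
  0.024·ln(0.024/0.008) = 0.02637
  0.976·ln(0.976/0.992) = -0.01587
D(P‖Q) = 0.0105 nats.

0.0105 nats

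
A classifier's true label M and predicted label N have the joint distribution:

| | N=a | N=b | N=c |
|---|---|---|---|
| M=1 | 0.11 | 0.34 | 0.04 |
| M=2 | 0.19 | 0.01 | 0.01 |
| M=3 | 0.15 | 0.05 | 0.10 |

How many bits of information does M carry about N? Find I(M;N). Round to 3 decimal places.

0.344 bits

Marginals: p(M) = (0.4900, 0.2100, 0.3000), p(N) = (0.4500, 0.4000, 0.1500).
I(M;N) = H(M) + H(N) − H(M,N).
H(M) = 1.4982, H(N) = 1.4577, H(M,N) = 2.6122.
I(M;N) = 1.4982 + 1.4577 − 2.6122 = 0.344 bits.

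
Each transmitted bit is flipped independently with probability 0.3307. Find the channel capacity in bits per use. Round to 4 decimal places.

0.0844 bits

Binary symmetric channel: C = 1 − h₂(ε) where h₂ is the binary entropy function.
h₂(0.3307) = −0.3307·log₂0.3307 − 0.6693·log₂0.6693 = 0.9156.
C = 1 − 0.9156 = 0.0844 bits per channel use.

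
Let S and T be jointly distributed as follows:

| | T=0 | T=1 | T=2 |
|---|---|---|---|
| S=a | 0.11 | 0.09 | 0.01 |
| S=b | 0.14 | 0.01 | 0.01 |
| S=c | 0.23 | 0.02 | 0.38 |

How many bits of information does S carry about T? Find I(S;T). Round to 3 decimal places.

0.330 bits

Marginals: p(S) = (0.2100, 0.1600, 0.6300), p(T) = (0.4800, 0.1200, 0.4000).
I(S;T) = Σ p(x,y)·log₂[p(x,y)/(p(x)p(y))].
  (a,0): 0.11·log₂(1.0913) = 0.0139
  (a,1): 0.09·log₂(3.5714) = 0.1653
  (a,2): 0.01·log₂(0.1190) = -0.0307
  (b,0): 0.14·log₂(1.8229) = 0.1213
  (b,1): 0.01·log₂(0.5208) = -0.0094
  (b,2): 0.01·log₂(0.1562) = -0.0268
  (c,0): 0.23·log₂(0.7606) = -0.0908
  (c,1): 0.02·log₂(0.2646) = -0.0384
  (c,2): 0.38·log₂(1.5079) = 0.2252
Sum = 0.330 bits.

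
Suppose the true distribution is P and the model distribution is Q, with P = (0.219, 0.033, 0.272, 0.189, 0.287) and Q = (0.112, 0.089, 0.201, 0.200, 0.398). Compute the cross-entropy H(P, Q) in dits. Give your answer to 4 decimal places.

H(P,Q) = −Σ p·log₁₀ q.
  −0.219·log₁₀(0.112) = 0.20822
  −0.033·log₁₀(0.089) = 0.03467
  −0.272·log₁₀(0.201) = 0.18953
  −0.189·log₁₀(0.200) = 0.13211
  −0.287·log₁₀(0.398) = 0.11483
H(P,Q) = 0.6794 dits.

0.6794 dits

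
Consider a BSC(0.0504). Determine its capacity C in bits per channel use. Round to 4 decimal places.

0.7119 bits

Binary symmetric channel: C = 1 − h₂(ε) where h₂ is the binary entropy function.
h₂(0.0504) = −0.0504·log₂0.0504 − 0.9496·log₂0.9496 = 0.2881.
C = 1 − 0.2881 = 0.7119 bits per channel use.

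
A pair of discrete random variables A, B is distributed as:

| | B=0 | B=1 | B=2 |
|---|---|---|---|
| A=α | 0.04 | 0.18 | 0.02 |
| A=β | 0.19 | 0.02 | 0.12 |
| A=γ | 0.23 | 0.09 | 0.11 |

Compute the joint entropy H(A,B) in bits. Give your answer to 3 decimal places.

H(A,B) = −Σ p(x,y)·log₂ p(x,y) over all 9 cells.
  cell (α,0): −0.04·log₂0.04 = 0.1858
  cell (α,1): −0.18·log₂0.18 = 0.4453
  cell (α,2): −0.02·log₂0.02 = 0.1129
  cell (β,0): −0.19·log₂0.19 = 0.4552
  cell (β,1): −0.02·log₂0.02 = 0.1129
  cell (β,2): −0.12·log₂0.12 = 0.3671
  cell (γ,0): −0.23·log₂0.23 = 0.4877
  cell (γ,1): −0.09·log₂0.09 = 0.3127
  cell (γ,2): −0.11·log₂0.11 = 0.3503
Sum = 2.830 bits.

2.830 bits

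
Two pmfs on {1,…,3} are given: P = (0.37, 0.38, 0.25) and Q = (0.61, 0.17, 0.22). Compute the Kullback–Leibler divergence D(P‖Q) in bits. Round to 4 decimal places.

0.2202 bits

D(P‖Q) = Σ p·log₂(p/q).
  0.37·log₂(0.37/0.61) = -0.26688
  0.38·log₂(0.38/0.17) = 0.44098
  0.25·log₂(0.25/0.22) = 0.04611
D(P‖Q) = 0.2202 bits.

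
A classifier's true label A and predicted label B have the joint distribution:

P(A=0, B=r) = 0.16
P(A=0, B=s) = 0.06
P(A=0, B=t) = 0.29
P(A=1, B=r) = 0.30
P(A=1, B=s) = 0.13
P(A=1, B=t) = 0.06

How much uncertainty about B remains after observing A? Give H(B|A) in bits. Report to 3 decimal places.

Chain rule: H(B|A) = H(A,B) − H(A).
Marginals: p(A) = (0.5100, 0.4900), p(B) = (0.4600, 0.1900, 0.3500).
H(A,B) = 2.3317 bits; H(A) = 0.9997 bits.
H(B|A) = 2.3317 − 0.9997 = 1.332 bits.

1.332 bits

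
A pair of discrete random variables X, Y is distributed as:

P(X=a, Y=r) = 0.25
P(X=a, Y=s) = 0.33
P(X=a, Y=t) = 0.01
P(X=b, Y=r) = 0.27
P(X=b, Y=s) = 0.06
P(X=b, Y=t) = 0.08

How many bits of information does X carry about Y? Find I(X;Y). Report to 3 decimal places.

0.170 bits

Marginals: p(X) = (0.5900, 0.4100), p(Y) = (0.5200, 0.3900, 0.0900).
I(X;Y) = H(X) + H(Y) − H(X,Y).
H(X) = 0.9765, H(Y) = 1.3330, H(X,Y) = 2.1393.
I(X;Y) = 0.9765 + 1.3330 − 2.1393 = 0.170 bits.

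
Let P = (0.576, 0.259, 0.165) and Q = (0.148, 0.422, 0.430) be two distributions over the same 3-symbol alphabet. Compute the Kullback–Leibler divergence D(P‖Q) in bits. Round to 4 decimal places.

0.7188 bits

D(P‖Q) = Σ p·log₂(p/q).
  0.576·log₂(0.576/0.148) = 1.12923
  0.259·log₂(0.259/0.422) = -0.18241
  0.165·log₂(0.165/0.430) = -0.22801
D(P‖Q) = 0.7188 bits.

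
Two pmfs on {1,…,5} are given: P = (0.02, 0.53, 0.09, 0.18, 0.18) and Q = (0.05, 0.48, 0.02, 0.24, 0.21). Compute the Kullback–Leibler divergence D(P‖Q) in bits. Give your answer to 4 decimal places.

0.1299 bits

D(P‖Q) = Σ p·log₂(p/q).
  0.02·log₂(0.02/0.05) = -0.02644
  0.53·log₂(0.53/0.48) = 0.07577
  0.09·log₂(0.09/0.02) = 0.19529
  0.18·log₂(0.18/0.24) = -0.07471
  0.18·log₂(0.18/0.21) = -0.04003
D(P‖Q) = 0.1299 bits.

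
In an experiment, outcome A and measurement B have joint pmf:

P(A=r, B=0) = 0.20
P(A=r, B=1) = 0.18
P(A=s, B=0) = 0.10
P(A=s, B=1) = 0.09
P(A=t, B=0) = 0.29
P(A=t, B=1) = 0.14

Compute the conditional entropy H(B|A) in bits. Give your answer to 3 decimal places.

0.960 bits

Chain rule: H(B|A) = H(A,B) − H(A).
Marginals: p(A) = (0.3800, 0.1900, 0.4300), p(B) = (0.5900, 0.4100).
H(A,B) = 2.4696 bits; H(A) = 1.5092 bits.
H(B|A) = 2.4696 − 1.5092 = 0.960 bits.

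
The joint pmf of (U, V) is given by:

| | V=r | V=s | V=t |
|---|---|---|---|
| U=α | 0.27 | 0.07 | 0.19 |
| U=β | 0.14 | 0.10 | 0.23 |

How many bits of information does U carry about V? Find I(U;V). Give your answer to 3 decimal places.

Marginals: p(U) = (0.5300, 0.4700), p(V) = (0.4100, 0.1700, 0.4200).
I(U;V) = Σ p(x,y)·log₂[p(x,y)/(p(x)p(y))].
  (α,r): 0.27·log₂(1.2425) = 0.0846
  (α,s): 0.07·log₂(0.7769) = -0.0255
  (α,t): 0.19·log₂(0.8535) = -0.0434
  (β,r): 0.14·log₂(0.7265) = -0.0645
  (β,s): 0.10·log₂(1.2516) = 0.0324
  (β,t): 0.23·log₂(1.1651) = 0.0507
Sum = 0.034 bits.

0.034 bits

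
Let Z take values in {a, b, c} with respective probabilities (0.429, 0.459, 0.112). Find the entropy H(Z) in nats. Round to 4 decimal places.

0.9657 nats

H(Z) = −Σ p·ln p.
  −(0.429)·ln(0.429) = 0.36306
  −(0.459)·ln(0.459) = 0.35743
  −(0.112)·ln(0.112) = 0.24520
Sum: 0.36306 + 0.35743 + 0.24520 = 0.9657 nats.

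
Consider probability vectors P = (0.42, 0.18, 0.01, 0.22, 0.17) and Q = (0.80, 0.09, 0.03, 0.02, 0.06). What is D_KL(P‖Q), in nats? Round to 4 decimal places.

D(P‖Q) = Σ p·ln(p/q).
  0.42·ln(0.42/0.80) = -0.27063
  0.18·ln(0.18/0.09) = 0.12477
  0.01·ln(0.01/0.03) = -0.01099
  0.22·ln(0.22/0.02) = 0.52754
  0.17·ln(0.17/0.06) = 0.17705
D(P‖Q) = 0.5477 nats.

0.5477 nats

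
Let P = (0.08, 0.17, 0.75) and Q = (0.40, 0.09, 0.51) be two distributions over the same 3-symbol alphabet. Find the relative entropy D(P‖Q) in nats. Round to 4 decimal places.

0.2686 nats

D(P‖Q) = Σ p·ln(p/q).
  0.08·ln(0.08/0.40) = -0.12876
  0.17·ln(0.17/0.09) = 0.10812
  0.75·ln(0.75/0.51) = 0.28925
D(P‖Q) = 0.2686 nats.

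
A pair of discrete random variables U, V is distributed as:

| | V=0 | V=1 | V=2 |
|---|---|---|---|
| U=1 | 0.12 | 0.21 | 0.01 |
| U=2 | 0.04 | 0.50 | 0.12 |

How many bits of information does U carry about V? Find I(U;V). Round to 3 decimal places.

0.122 bits

Marginals: p(U) = (0.3400, 0.6600), p(V) = (0.1600, 0.7100, 0.1300).
I(U;V) = Σ p(x,y)·log₂[p(x,y)/(p(x)p(y))].
  (1,0): 0.12·log₂(2.2059) = 0.1370
  (1,1): 0.21·log₂(0.8699) = -0.0422
  (1,2): 0.01·log₂(0.2262) = -0.0214
  (2,0): 0.04·log₂(0.3788) = -0.0560
  (2,1): 0.50·log₂(1.0670) = 0.0468
  (2,2): 0.12·log₂(1.3986) = 0.0581
Sum = 0.122 bits.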